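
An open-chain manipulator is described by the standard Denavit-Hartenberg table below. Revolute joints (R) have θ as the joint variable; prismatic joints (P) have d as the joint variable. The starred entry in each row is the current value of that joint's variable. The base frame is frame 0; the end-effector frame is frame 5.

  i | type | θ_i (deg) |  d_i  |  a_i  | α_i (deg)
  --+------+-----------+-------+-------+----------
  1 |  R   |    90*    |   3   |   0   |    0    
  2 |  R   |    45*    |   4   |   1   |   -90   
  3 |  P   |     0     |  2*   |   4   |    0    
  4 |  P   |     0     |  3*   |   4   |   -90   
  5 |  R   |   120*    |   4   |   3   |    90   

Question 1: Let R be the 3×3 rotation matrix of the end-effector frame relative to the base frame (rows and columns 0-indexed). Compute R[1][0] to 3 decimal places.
End-effector x-axis (col 0 of R) = (0.9659,0.2588,-0.0000)
R[1][0] = 0.2588

0.259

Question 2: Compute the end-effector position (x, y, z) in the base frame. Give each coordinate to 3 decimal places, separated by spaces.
-7.002 3.605 3.000

after link 1: o_1 = (0.0000, 0.0000, 3.0000)
after link 2: o_2 = (-0.7071, 0.7071, 7.0000)
after link 3: o_3 = (-4.9497, 2.1213, 7.0000)
after link 4: o_4 = (-9.8995, 2.8284, 7.0000)
after link 5: o_5 = (-7.0017, 3.6049, 3.0000)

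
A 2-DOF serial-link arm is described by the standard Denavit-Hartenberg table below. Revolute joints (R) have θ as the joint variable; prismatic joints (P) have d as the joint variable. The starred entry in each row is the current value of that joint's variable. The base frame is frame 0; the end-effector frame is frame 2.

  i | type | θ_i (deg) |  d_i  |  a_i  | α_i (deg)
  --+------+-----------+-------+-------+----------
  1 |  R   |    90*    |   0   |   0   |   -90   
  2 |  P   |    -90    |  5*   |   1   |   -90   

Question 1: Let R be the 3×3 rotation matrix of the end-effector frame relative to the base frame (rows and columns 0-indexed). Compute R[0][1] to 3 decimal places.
1.000

End-effector y-axis (col 1 of R) = (1.0000,0.0000,-0.0000)
R[0][1] = 1.0000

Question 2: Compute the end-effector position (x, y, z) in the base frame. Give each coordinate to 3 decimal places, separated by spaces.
after link 1: o_1 = (0.0000, 0.0000, 0.0000)
after link 2: o_2 = (-5.0000, 0.0000, 1.0000)

-5.000 0.000 1.000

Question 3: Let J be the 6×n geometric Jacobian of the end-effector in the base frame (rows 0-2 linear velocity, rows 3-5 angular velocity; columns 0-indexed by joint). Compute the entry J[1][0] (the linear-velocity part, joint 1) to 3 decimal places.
-5.000

axis z_0 = ẑ; lever o_n−o_0 = (-5.0000,0.0000,1.0000)
cross product → J_v[:, 0] = (-0.0000,-5.0000,0.0000)
J_ω[:, 0] = z_0
entry J[1][0] = -5.0000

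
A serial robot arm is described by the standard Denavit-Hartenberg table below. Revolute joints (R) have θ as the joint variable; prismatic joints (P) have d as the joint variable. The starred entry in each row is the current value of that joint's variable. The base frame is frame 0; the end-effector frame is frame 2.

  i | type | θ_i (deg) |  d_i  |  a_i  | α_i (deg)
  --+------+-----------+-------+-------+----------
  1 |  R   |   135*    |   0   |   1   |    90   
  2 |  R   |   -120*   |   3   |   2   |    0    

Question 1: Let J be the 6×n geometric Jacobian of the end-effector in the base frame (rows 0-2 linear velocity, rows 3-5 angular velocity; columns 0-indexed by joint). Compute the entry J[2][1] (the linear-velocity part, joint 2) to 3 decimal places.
axis z_1 = (0.7071,0.7071,0.0000); lever o_n−o_1 = (2.8284,1.4142,-1.7321)
cross product → J_v[:, 1] = (-1.2247,1.2247,-1.0000)
J_ω[:, 1] = z_1
entry J[2][1] = -1.0000

-1.000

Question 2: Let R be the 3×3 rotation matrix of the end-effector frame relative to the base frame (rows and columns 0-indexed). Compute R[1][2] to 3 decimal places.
0.707

End-effector z-axis (col 2 of R) = (0.7071,0.7071,0.0000)
R[1][2] = 0.7071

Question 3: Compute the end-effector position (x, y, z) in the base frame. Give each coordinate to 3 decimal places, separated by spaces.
2.121 2.121 -1.732

after link 1: o_1 = (-0.7071, 0.7071, 0.0000)
after link 2: o_2 = (2.1213, 2.1213, -1.7321)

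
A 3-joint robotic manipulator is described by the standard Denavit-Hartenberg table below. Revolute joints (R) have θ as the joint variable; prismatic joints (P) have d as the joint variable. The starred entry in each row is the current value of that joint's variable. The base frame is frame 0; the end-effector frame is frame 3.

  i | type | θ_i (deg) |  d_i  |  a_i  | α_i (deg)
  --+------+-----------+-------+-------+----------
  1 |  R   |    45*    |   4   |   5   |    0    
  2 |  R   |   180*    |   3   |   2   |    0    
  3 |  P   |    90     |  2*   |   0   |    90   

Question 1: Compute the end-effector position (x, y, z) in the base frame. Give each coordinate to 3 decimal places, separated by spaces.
2.121 2.121 9.000

after link 1: o_1 = (3.5355, 3.5355, 4.0000)
after link 2: o_2 = (2.1213, 2.1213, 7.0000)
after link 3: o_3 = (2.1213, 2.1213, 9.0000)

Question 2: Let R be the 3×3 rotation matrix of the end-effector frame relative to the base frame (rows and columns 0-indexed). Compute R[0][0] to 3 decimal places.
0.707

End-effector x-axis (col 0 of R) = (0.7071,-0.7071,0.0000)
R[0][0] = 0.7071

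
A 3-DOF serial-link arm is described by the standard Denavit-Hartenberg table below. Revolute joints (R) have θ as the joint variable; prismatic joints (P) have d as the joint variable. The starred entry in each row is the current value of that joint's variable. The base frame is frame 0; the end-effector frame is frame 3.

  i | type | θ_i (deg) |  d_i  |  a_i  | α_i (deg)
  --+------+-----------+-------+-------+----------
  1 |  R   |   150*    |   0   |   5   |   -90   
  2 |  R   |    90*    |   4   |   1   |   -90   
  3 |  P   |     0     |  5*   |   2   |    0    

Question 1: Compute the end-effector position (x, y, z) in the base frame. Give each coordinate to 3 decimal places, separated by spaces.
after link 1: o_1 = (-4.3301, 2.5000, 0.0000)
after link 2: o_2 = (-6.3301, -0.9641, -1.0000)
after link 3: o_3 = (-2.0000, -3.4641, -3.0000)

-2.000 -3.464 -3.000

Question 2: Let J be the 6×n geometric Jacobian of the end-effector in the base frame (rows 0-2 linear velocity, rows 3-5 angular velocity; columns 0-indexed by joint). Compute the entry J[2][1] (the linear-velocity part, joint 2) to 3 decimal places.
axis z_1 = (-0.5000,-0.8660,0.0000); lever o_n−o_1 = (2.3301,-5.9641,-3.0000)
cross product → J_v[:, 1] = (2.5981,-1.5000,5.0000)
J_ω[:, 1] = z_1
entry J[2][1] = 5.0000

5.000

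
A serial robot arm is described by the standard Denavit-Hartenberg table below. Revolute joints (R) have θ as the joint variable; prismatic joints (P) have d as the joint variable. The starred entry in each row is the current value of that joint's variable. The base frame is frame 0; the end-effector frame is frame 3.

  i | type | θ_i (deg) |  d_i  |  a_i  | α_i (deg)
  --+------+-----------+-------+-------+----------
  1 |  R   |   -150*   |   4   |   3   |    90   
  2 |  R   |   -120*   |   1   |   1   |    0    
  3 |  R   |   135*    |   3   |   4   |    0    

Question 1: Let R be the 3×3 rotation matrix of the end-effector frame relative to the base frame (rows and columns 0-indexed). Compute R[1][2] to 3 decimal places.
0.866

End-effector z-axis (col 2 of R) = (-0.5000,0.8660,0.0000)
R[1][2] = 0.8660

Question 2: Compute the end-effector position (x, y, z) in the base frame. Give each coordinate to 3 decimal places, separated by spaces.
after link 1: o_1 = (-2.5981, -1.5000, 4.0000)
after link 2: o_2 = (-2.6651, -0.3840, 3.1340)
after link 3: o_3 = (-7.5111, 0.2822, 4.1693)

-7.511 0.282 4.169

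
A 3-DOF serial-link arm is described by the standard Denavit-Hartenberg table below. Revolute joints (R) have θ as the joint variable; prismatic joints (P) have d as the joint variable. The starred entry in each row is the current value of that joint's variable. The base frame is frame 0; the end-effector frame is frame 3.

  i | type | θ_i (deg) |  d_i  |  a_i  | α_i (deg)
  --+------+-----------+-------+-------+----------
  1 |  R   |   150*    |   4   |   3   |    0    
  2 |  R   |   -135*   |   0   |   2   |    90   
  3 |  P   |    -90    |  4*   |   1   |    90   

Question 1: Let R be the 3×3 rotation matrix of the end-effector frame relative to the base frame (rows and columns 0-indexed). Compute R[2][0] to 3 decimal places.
-1.000

End-effector x-axis (col 0 of R) = (0.0000,-0.0000,-1.0000)
R[2][0] = -1.0000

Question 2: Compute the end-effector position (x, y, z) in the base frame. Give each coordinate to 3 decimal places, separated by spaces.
after link 1: o_1 = (-2.5981, 1.5000, 4.0000)
after link 2: o_2 = (-0.6662, 2.0176, 4.0000)
after link 3: o_3 = (0.3691, -1.8461, 3.0000)

0.369 -1.846 3.000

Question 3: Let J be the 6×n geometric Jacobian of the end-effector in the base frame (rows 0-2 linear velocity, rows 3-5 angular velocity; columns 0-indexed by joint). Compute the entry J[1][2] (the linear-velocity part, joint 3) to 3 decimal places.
-0.966

prismatic axis z_2 = (0.2588,-0.9659,0.0000)
J_v[:, 2] = z_2; J_ω[:, 2] = (0,0,0)
entry J[1][2] = -0.9659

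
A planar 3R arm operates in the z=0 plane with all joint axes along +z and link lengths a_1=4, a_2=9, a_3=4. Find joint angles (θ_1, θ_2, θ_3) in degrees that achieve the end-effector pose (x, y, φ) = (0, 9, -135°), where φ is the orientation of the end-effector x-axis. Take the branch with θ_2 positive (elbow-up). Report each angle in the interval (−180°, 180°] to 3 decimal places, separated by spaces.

wrist centre = target − a_3·(cos φ, sin φ) = (2.8284, 11.8284)
cos θ_2 = (147.9117−4²−9²)/(2·4·9) = 0.7071; θ_2 = 45.0000° (elbow-up)
β = atan2(11.8284,2.8284) = 76.5519°; ψ = atan2(6.3640,10.3640) = 31.5519°
θ_1 = β − ψ = 45.0000°
θ_3 = φ − θ_1 − θ_2 = 135.0000° (wrapped to (-180°,180°])

45.000 45.000 135.000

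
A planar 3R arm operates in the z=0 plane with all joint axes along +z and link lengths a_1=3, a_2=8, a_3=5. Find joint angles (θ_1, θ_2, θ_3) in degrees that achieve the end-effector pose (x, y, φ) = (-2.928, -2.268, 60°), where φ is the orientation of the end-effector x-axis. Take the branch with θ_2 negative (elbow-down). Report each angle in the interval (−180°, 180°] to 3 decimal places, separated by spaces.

-59.997 -90.002 -150.001

wrist centre = target − a_3·(cos φ, sin φ) = (-5.4280, -6.5981)
cos θ_2 = (72.9985−3²−8²)/(2·3·8) = -0.0000; θ_2 = -90.0018° (elbow-down)
β = atan2(-6.5981,-5.4280) = -129.4427°; ψ = atan2(-8.0000,2.9997) = -69.4456°
θ_1 = β − ψ = -59.9971°
θ_3 = φ − θ_1 − θ_2 = -150.0010° (wrapped to (-180°,180°])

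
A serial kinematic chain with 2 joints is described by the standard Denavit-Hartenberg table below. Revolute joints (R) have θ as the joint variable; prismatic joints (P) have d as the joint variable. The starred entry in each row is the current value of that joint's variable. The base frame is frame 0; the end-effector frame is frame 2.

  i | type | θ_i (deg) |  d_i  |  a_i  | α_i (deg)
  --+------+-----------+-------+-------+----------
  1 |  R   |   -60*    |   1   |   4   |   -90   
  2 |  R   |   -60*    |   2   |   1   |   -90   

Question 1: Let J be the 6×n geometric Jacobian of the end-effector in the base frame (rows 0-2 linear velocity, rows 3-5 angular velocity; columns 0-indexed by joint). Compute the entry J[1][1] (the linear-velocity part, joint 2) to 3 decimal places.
-0.750

axis z_1 = (0.8660,0.5000,0.0000); lever o_n−o_1 = (1.9821,0.5670,0.8660)
cross product → J_v[:, 1] = (0.4330,-0.7500,-0.5000)
J_ω[:, 1] = z_1
entry J[1][1] = -0.7500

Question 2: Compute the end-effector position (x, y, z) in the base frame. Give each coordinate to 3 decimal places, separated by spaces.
after link 1: o_1 = (2.0000, -3.4641, 1.0000)
after link 2: o_2 = (3.9821, -2.8971, 1.8660)

3.982 -2.897 1.866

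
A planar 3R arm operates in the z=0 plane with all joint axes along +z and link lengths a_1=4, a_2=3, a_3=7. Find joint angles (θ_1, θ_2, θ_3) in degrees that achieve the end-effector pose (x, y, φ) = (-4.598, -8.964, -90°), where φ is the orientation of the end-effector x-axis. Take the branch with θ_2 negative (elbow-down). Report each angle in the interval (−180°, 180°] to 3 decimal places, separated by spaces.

wrist centre = target − a_3·(cos φ, sin φ) = (-4.5980, -1.9640)
cos θ_2 = (24.9989−4²−3²)/(2·4·3) = -0.0000; θ_2 = -90.0026° (elbow-down)
β = atan2(-1.9640,-4.5980) = -156.8706°; ψ = atan2(-3.0000,3.9999) = -36.8708°
θ_1 = β − ψ = -119.9998°
θ_3 = φ − θ_1 − θ_2 = 120.0024° (wrapped to (-180°,180°])

-120.000 -90.003 120.002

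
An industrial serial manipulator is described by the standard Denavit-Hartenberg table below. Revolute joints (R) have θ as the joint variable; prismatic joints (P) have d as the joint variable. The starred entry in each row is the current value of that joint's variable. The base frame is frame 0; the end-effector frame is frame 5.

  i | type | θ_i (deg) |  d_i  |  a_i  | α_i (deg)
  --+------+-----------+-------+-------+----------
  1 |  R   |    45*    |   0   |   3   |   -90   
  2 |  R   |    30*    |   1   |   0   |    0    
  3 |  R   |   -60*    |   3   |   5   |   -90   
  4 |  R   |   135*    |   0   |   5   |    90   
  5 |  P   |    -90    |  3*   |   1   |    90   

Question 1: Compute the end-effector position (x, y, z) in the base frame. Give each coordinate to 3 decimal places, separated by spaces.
after link 1: o_1 = (2.1213, 2.1213, 0.0000)
after link 2: o_2 = (1.4142, 2.8284, 0.0000)
after link 3: o_3 = (2.3548, 8.0116, 2.5000)
after link 4: o_4 = (2.6897, 3.3465, 0.7322)
after link 5: o_5 = (5.1352, 2.7920, 2.6589)

5.135 2.792 2.659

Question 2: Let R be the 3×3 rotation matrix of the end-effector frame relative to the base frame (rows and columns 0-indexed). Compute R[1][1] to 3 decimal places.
End-effector y-axis (col 1 of R) = (0.9330,-0.0670,0.3536)
R[1][1] = -0.0670

-0.067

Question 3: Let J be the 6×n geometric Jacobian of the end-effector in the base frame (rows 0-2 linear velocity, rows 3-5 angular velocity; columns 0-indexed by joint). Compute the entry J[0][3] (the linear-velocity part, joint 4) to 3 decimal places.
axis z_3 = (0.3536,0.3536,-0.8660); lever o_n−o_3 = (2.7804,-5.2196,0.1589)
cross product → J_v[:, 3] = (-4.4641,-2.4641,-2.8284)
J_ω[:, 3] = z_3
entry J[0][3] = -4.4641

-4.464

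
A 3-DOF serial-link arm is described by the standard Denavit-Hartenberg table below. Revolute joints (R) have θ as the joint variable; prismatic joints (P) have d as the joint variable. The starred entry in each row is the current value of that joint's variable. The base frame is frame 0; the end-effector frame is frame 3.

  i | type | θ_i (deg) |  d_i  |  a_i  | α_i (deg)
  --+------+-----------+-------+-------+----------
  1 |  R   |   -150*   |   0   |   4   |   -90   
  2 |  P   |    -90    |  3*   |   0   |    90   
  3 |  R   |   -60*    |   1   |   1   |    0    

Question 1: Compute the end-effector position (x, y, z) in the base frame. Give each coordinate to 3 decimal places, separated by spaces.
-1.531 -3.348 0.500

after link 1: o_1 = (-3.4641, -2.0000, 0.0000)
after link 2: o_2 = (-1.9641, -4.5981, 0.0000)
after link 3: o_3 = (-1.5311, -3.3481, 0.5000)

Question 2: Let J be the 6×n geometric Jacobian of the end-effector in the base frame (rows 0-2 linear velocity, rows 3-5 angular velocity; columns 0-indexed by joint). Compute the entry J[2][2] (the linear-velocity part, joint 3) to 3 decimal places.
0.866

axis z_2 = (0.8660,0.5000,0.0000); lever o_n−o_2 = (0.4330,1.2500,0.5000)
cross product → J_v[:, 2] = (0.2500,-0.4330,0.8660)
J_ω[:, 2] = z_2
entry J[2][2] = 0.8660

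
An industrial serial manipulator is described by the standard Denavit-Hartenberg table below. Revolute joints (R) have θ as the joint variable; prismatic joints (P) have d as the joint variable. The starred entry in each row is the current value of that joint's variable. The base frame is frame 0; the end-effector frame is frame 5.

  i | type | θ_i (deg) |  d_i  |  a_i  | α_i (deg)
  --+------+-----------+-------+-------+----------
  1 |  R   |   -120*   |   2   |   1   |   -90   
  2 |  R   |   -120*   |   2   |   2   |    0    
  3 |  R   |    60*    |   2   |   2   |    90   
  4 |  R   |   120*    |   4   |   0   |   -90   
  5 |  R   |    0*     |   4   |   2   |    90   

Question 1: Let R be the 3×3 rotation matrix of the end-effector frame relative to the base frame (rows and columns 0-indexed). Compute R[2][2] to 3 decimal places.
End-effector z-axis (col 2 of R) = (0.4330,0.7500,0.5000)
R[2][2] = 0.5000

0.500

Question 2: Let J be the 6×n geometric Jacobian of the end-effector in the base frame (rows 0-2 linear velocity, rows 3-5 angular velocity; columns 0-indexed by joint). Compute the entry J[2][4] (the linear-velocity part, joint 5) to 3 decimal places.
-1.000

axis z_4 = (-0.2165,0.6250,-0.7500); lever o_n−o_4 = (0.8840,2.0670,-3.8660)
cross product → J_v[:, 4] = (-0.8660,-1.5000,-1.0000)
J_ω[:, 4] = z_4
entry J[2][4] = -1.0000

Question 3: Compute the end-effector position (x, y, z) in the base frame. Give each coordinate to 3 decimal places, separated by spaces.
after link 1: o_1 = (-0.5000, -0.8660, 2.0000)
after link 2: o_2 = (1.7321, -1.0000, 3.7321)
after link 3: o_3 = (2.9641, -2.8660, 5.4641)
after link 4: o_4 = (4.6962, 0.1340, 7.4641)
after link 5: o_5 = (5.5801, 2.2010, 3.5981)

5.580 2.201 3.598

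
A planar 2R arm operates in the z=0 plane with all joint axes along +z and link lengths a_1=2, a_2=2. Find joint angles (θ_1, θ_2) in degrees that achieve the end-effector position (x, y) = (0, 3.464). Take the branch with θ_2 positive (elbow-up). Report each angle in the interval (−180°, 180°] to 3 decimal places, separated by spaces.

cos θ_2 = (11.9993−2²−2²)/(2·2·2) = 0.4999; θ_2 = 60.0058° (elbow-up)
β = atan2(3.4640,0.0000) = 90.0000°; ψ = atan2(1.7322,2.9998) = 30.0029°
θ_1 = β − ψ = 59.9971°

59.997 60.006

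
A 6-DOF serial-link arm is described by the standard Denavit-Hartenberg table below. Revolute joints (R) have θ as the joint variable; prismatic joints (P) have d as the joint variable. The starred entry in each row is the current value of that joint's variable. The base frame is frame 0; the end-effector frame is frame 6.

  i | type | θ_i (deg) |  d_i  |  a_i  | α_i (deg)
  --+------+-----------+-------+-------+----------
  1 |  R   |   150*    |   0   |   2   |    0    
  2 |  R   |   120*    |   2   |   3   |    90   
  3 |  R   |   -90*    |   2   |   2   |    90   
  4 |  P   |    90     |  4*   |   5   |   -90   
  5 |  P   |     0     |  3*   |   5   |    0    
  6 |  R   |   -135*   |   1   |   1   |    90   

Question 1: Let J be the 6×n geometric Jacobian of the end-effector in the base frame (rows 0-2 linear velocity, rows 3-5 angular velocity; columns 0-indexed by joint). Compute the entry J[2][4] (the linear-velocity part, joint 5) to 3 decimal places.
1.000

prismatic axis z_4 = (0.0000,0.0000,1.0000)
J_v[:, 4] = z_4; J_ω[:, 4] = (0,0,0)
entry J[2][4] = 1.0000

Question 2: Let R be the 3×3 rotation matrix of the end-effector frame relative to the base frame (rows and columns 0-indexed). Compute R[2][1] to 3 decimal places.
End-effector y-axis (col 1 of R) = (-0.0000,0.0000,1.0000)
R[2][1] = 1.0000

1.000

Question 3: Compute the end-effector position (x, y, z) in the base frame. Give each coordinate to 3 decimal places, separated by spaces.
after link 1: o_1 = (-1.7321, 1.0000, 0.0000)
after link 2: o_2 = (-1.7321, -2.0000, 2.0000)
after link 3: o_3 = (-3.7321, -2.0000, 0.0000)
after link 4: o_4 = (-8.7321, 2.0000, -0.0000)
after link 5: o_5 = (-13.7321, 2.0000, 3.0000)
after link 6: o_6 = (-13.0249, 2.7071, 4.0000)

-13.025 2.707 4.000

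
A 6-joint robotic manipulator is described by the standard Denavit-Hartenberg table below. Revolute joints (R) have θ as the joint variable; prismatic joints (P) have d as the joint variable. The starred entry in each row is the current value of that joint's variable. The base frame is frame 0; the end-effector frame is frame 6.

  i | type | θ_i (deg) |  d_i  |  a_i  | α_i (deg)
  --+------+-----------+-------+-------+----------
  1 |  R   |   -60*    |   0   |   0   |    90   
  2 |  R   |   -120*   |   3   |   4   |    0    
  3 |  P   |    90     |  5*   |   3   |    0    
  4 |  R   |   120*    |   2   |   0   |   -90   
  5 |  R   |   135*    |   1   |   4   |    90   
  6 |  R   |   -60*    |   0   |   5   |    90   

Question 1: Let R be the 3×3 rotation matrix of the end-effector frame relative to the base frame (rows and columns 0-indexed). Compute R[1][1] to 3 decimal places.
End-effector y-axis (col 1 of R) = (0.6124,0.3536,0.7071)
R[1][1] = 0.3536

0.354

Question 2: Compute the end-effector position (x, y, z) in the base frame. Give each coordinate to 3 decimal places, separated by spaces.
-2.716 -6.104 -9.560

after link 1: o_1 = (0.0000, 0.0000, 0.0000)
after link 2: o_2 = (-3.5981, 0.2321, -3.4641)
after link 3: o_3 = (-6.6292, -4.5179, -4.9641)
after link 4: o_4 = (-8.3612, -5.5179, -4.9641)
after link 5: o_5 = (-6.4117, -3.2377, -7.7925)
after link 6: o_6 = (-2.7157, -6.1038, -9.5603)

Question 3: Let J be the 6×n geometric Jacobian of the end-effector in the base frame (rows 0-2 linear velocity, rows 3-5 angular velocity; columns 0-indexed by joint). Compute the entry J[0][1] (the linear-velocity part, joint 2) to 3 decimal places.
4.780

axis z_1 = (-0.8660,-0.5000,0.0000); lever o_n−o_1 = (-2.7157,-6.1038,-9.5603)
cross product → J_v[:, 1] = (4.7801,-8.2795,3.9282)
J_ω[:, 1] = z_1
entry J[0][1] = 4.7801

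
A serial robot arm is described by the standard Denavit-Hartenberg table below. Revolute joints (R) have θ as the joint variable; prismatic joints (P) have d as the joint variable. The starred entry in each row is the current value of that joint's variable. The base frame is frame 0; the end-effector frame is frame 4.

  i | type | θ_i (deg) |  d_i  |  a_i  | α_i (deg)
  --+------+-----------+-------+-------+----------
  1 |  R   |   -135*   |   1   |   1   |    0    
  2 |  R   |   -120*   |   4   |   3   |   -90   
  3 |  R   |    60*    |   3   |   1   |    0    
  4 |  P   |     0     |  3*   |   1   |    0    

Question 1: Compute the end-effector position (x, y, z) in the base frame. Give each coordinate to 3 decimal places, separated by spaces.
after link 1: o_1 = (-0.7071, -0.7071, 1.0000)
after link 2: o_2 = (-1.4836, 2.1907, 5.0000)
after link 3: o_3 = (-4.5108, 1.8972, 4.1340)
after link 4: o_4 = (-7.5379, 1.6037, 3.2679)

-7.538 1.604 3.268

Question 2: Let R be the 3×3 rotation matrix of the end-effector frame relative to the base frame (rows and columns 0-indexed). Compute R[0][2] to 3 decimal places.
End-effector z-axis (col 2 of R) = (-0.9659,-0.2588,0.0000)
R[0][2] = -0.9659

-0.966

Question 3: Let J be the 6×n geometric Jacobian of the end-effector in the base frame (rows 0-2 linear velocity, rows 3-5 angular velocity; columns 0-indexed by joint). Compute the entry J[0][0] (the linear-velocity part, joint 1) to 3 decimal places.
axis z_0 = ẑ; lever o_n−o_0 = (-7.5379,1.6037,3.2679)
cross product → J_v[:, 0] = (-1.6037,-7.5379,0.0000)
J_ω[:, 0] = z_0
entry J[0][0] = -1.6037

-1.604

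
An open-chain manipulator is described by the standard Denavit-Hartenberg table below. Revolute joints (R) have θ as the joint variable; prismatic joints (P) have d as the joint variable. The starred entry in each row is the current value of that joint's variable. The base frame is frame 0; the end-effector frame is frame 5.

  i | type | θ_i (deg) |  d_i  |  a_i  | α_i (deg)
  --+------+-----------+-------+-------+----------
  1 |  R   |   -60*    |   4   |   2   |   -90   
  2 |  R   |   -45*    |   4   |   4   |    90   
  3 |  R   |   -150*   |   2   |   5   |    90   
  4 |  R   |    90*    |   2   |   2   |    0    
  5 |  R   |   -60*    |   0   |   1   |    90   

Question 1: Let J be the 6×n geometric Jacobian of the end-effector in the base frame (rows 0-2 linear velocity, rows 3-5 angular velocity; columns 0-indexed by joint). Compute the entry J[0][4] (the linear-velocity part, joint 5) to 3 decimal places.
axis z_4 = (0.5732,0.7392,-0.3536); lever o_n−o_4 = (-0.8169,0.5490,-0.1768)
cross product → J_v[:, 4] = (0.0634,0.3902,0.9186)
J_ω[:, 4] = z_4
entry J[0][4] = 0.0634

0.063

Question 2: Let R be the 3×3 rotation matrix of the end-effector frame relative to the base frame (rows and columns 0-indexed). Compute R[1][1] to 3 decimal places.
0.739

End-effector y-axis (col 1 of R) = (0.5732,0.7392,-0.3536)
R[1][1] = 0.7392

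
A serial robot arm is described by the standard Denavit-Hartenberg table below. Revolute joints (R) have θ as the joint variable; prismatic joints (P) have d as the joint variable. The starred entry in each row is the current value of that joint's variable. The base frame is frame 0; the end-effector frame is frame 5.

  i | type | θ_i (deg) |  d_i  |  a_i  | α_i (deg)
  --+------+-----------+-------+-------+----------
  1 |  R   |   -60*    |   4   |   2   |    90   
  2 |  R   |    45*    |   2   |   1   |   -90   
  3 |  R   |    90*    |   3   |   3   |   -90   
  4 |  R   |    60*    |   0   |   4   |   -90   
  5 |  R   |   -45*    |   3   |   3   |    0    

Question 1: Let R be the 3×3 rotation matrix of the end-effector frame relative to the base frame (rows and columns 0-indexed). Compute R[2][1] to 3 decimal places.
0.067

End-effector y-axis (col 1 of R) = (0.7727,-0.6312,0.0670)
R[2][1] = 0.0670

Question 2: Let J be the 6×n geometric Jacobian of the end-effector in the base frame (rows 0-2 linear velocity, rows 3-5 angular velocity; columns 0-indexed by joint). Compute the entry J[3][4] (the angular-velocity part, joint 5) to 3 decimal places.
-0.573

axis z_4 = (-0.5732,-0.7392,-0.3536); lever o_n−o_4 = (-0.9016,-1.5132,-3.8597)
cross product → J_v[:, 4] = (2.3181,-1.8937,0.2010)
J_ω[:, 4] = z_4
entry J[3][4] = -0.5732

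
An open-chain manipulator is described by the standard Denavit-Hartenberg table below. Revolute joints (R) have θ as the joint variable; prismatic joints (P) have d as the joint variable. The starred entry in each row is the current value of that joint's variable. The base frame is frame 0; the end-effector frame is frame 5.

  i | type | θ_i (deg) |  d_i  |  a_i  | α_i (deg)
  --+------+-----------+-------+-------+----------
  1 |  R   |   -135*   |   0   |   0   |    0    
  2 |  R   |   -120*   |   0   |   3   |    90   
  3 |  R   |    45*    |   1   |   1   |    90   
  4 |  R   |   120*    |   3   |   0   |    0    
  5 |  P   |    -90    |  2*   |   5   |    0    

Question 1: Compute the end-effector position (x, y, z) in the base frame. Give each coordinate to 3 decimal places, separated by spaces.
0.714 10.859 0.233

after link 1: o_1 = (0.0000, 0.0000, 0.0000)
after link 2: o_2 = (-0.7765, 2.8978, 0.0000)
after link 3: o_3 = (0.0065, 3.8396, 0.7071)
after link 4: o_4 = (-0.5426, 5.8886, -1.4142)
after link 5: o_5 = (0.7137, 10.8593, 0.2334)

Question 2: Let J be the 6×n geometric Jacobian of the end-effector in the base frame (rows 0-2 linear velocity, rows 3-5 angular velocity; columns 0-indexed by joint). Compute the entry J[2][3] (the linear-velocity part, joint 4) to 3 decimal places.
axis z_3 = (-0.1830,0.6830,-0.7071); lever o_n−o_3 = (0.7073,7.0196,-0.4737)
cross product → J_v[:, 3] = (4.6401,-0.5868,-1.7678)
J_ω[:, 3] = z_3
entry J[2][3] = -1.7678

-1.768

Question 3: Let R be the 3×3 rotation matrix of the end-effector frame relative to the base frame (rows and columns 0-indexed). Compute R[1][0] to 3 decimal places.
End-effector x-axis (col 0 of R) = (0.3245,0.7209,0.6124)
R[1][0] = 0.7209

0.721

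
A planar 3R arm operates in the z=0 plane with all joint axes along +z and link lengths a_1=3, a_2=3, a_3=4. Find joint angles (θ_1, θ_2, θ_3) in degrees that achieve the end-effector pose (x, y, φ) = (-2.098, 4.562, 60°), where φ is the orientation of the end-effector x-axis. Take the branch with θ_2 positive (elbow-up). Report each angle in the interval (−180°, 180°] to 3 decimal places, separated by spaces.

wrist centre = target − a_3·(cos φ, sin φ) = (-4.0980, 1.0979)
cos θ_2 = (17.9990−3²−3²)/(2·3·3) = -0.0001; θ_2 = 90.0032° (elbow-up)
β = atan2(1.0979,-4.0980) = 165.0021°; ψ = atan2(3.0000,2.9998) = 45.0016°
θ_1 = β − ψ = 120.0004°
θ_3 = φ − θ_1 − θ_2 = -150.0037° (wrapped to (-180°,180°])

120.000 90.003 -150.004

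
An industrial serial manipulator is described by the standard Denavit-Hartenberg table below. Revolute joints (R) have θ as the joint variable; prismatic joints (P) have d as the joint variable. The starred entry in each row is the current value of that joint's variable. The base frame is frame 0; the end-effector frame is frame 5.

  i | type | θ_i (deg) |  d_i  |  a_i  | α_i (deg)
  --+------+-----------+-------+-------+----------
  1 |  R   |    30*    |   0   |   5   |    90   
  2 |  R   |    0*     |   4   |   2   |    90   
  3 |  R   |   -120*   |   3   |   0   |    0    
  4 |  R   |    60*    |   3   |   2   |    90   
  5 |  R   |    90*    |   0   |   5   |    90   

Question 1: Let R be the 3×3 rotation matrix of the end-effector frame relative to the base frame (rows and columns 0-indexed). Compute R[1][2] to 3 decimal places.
End-effector z-axis (col 2 of R) = (0.0000,1.0000,-0.0000)
R[1][2] = 1.0000

1.000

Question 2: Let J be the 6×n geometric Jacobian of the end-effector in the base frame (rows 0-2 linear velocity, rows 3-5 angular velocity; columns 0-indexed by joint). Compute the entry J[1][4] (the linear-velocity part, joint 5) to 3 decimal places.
axis z_4 = (-1.0000,0.0000,-0.0000); lever o_n−o_4 = (0.0000,-0.0000,-5.0000)
cross product → J_v[:, 4] = (-0.0000,-5.0000,0.0000)
J_ω[:, 4] = z_4
entry J[1][4] = -5.0000

-5.000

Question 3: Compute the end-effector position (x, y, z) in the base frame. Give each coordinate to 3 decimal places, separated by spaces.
after link 1: o_1 = (4.3301, 2.5000, 0.0000)
after link 2: o_2 = (8.0622, 0.0359, 0.0000)
after link 3: o_3 = (8.0622, 0.0359, -3.0000)
after link 4: o_4 = (8.0622, 2.0359, -6.0000)
after link 5: o_5 = (8.0622, 2.0359, -11.0000)

8.062 2.036 -11.000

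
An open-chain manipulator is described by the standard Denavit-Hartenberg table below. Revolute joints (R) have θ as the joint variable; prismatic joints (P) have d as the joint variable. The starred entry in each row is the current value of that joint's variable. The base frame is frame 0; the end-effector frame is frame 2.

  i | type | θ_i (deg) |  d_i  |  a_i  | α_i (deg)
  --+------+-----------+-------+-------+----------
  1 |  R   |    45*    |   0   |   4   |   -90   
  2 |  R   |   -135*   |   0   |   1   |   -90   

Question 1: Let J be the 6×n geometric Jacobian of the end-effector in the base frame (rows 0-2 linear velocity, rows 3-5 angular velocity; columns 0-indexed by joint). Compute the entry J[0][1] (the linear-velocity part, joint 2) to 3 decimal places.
0.500

axis z_1 = (-0.7071,0.7071,0.0000); lever o_n−o_1 = (-0.5000,-0.5000,0.7071)
cross product → J_v[:, 1] = (0.5000,0.5000,0.7071)
J_ω[:, 1] = z_1
entry J[0][1] = 0.5000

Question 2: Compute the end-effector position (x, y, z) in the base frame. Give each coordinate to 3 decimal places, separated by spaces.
after link 1: o_1 = (2.8284, 2.8284, 0.0000)
after link 2: o_2 = (2.3284, 2.3284, 0.7071)

2.328 2.328 0.707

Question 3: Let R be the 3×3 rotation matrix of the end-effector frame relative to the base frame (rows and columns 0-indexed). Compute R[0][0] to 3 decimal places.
End-effector x-axis (col 0 of R) = (-0.5000,-0.5000,0.7071)
R[0][0] = -0.5000

-0.500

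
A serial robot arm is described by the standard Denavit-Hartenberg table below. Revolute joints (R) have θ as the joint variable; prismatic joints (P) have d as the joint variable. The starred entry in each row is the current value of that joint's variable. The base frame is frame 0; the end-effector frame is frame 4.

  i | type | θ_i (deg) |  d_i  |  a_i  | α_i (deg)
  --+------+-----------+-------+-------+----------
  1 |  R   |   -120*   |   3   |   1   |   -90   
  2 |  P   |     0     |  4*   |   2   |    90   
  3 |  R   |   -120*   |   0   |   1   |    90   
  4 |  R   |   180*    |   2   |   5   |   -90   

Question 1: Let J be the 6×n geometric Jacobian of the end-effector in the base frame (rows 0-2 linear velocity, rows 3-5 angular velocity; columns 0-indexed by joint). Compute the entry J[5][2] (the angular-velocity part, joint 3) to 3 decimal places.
axis z_2 = (0.0000,0.0000,1.0000); lever o_n−o_2 = (3.7321,-2.4641,0.0000)
cross product → J_v[:, 2] = (2.4641,3.7321,-0.0000)
J_ω[:, 2] = z_2
entry J[5][2] = 1.0000

1.000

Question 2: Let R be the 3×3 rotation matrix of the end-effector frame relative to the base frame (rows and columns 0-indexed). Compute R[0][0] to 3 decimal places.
End-effector x-axis (col 0 of R) = (0.5000,-0.8660,0.0000)
R[0][0] = 0.5000

0.500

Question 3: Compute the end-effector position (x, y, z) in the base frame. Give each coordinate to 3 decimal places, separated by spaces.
after link 1: o_1 = (-0.5000, -0.8660, 3.0000)
after link 2: o_2 = (1.9641, -4.5981, 3.0000)
after link 3: o_3 = (1.4641, -3.7321, 3.0000)
after link 4: o_4 = (5.6962, -7.0622, 3.0000)

5.696 -7.062 3.000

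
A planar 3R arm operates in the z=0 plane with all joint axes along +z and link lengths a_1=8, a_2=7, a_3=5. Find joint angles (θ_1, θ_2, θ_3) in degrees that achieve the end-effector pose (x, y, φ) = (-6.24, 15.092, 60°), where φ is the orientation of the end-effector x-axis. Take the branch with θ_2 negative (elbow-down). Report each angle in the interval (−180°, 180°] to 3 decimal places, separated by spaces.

wrist centre = target − a_3·(cos φ, sin φ) = (-8.7400, 10.7619)
cos θ_2 = (192.2055−8²−7²)/(2·8·7) = 0.7072; θ_2 = -44.9931° (elbow-down)
β = atan2(10.7619,-8.7400) = 129.0810°; ψ = atan2(-4.9492,12.9503) = -20.9150°
θ_1 = β − ψ = 149.9960°
θ_3 = φ − θ_1 − θ_2 = -45.0029° (wrapped to (-180°,180°])

149.996 -44.993 -45.003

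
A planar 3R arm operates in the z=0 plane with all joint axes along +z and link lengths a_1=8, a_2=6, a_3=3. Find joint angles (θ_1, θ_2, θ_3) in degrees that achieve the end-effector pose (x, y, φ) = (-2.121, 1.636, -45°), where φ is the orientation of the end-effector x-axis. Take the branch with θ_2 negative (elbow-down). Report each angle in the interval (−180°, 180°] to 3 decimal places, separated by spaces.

wrist centre = target − a_3·(cos φ, sin φ) = (-4.2423, 3.7573)
cos θ_2 = (32.1147−8²−6²)/(2·8·6) = -0.7071; θ_2 = -135.0025° (elbow-down)
β = atan2(3.7573,-4.2423) = 138.4695°; ψ = atan2(-4.2425,3.7572) = -48.4715°
θ_1 = β − ψ = 186.9409°
θ_3 = φ − θ_1 − θ_2 = -96.9384° (wrapped to (-180°,180°])

-173.059 -135.003 -96.938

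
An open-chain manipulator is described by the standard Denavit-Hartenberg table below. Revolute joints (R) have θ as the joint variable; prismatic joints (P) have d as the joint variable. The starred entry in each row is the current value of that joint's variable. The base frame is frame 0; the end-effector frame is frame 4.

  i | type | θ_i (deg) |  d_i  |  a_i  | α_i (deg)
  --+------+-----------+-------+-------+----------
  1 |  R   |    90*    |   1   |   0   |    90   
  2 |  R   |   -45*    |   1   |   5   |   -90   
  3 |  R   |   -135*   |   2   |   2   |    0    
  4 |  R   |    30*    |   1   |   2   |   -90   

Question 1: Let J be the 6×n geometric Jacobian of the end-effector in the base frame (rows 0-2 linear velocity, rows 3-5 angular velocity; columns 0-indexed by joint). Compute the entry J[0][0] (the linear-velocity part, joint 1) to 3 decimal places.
-4.291

axis z_0 = ẑ; lever o_n−o_0 = (4.3461,4.2908,0.9518)
cross product → J_v[:, 0] = (-4.2908,4.3461,0.0000)
J_ω[:, 0] = z_0
entry J[0][0] = -4.2908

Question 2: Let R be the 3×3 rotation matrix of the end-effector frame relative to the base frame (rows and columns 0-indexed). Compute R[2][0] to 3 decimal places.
0.183

End-effector x-axis (col 0 of R) = (0.9659,-0.1830,0.1830)
R[2][0] = 0.1830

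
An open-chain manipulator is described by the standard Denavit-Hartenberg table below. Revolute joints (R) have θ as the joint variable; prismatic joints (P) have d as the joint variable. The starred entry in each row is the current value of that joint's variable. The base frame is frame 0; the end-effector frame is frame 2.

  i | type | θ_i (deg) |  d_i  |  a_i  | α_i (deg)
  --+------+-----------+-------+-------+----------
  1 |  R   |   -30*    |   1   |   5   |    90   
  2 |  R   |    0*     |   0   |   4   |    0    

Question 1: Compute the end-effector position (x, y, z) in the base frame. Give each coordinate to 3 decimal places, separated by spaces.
7.794 -4.500 1.000

after link 1: o_1 = (4.3301, -2.5000, 1.0000)
after link 2: o_2 = (7.7942, -4.5000, 1.0000)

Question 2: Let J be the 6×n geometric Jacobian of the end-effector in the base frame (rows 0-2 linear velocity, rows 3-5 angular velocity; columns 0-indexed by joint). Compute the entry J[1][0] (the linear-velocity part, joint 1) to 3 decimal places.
7.794

axis z_0 = ẑ; lever o_n−o_0 = (7.7942,-4.5000,1.0000)
cross product → J_v[:, 0] = (4.5000,7.7942,-0.0000)
J_ω[:, 0] = z_0
entry J[1][0] = 7.7942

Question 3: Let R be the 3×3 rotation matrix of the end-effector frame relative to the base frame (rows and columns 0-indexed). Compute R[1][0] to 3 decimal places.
End-effector x-axis (col 0 of R) = (0.8660,-0.5000,0.0000)
R[1][0] = -0.5000

-0.500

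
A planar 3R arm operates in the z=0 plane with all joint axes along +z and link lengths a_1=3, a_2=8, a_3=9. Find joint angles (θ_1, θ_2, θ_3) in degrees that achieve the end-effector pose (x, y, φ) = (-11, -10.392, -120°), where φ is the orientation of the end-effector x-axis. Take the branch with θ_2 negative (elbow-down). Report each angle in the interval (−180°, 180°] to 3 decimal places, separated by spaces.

-60.000 -120.002 60.002

wrist centre = target − a_3·(cos φ, sin φ) = (-6.5000, -2.5978)
cos θ_2 = (48.9984−3²−8²)/(2·3·8) = -0.5000; θ_2 = -120.0022° (elbow-down)
β = atan2(-2.5978,-6.5000) = -158.2155°; ψ = atan2(-6.9281,-1.0003) = -98.2155°
θ_1 = β − ψ = -60.0000°
θ_3 = φ − θ_1 − θ_2 = 60.0022° (wrapped to (-180°,180°])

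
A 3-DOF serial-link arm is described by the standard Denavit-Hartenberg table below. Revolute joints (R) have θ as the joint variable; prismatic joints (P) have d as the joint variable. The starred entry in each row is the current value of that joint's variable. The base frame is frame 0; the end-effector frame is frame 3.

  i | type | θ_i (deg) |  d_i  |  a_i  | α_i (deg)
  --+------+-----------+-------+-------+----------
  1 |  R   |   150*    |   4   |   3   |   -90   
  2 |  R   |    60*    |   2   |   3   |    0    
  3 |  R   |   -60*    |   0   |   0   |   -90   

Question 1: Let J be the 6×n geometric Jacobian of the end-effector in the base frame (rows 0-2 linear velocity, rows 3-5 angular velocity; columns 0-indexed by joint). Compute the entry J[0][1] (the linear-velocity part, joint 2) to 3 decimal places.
axis z_1 = (-0.5000,-0.8660,0.0000); lever o_n−o_1 = (-2.2990,-0.9821,-2.5981)
cross product → J_v[:, 1] = (2.2500,-1.2990,-1.5000)
J_ω[:, 1] = z_1
entry J[0][1] = 2.2500

2.250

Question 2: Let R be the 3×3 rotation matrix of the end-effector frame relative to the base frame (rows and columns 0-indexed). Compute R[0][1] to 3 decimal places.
End-effector y-axis (col 1 of R) = (0.5000,0.8660,-0.0000)
R[0][1] = 0.5000

0.500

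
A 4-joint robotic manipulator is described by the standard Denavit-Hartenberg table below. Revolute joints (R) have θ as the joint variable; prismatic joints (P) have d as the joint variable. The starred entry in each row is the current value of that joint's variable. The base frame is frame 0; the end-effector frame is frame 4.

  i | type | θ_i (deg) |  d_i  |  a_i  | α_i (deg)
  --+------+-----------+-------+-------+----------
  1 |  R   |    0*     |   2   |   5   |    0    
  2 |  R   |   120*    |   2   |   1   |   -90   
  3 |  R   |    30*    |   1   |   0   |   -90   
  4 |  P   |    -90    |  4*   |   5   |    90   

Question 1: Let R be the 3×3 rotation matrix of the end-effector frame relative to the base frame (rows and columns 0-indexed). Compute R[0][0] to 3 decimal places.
-0.866

End-effector x-axis (col 0 of R) = (-0.8660,-0.5000,0.0000)
R[0][0] = -0.8660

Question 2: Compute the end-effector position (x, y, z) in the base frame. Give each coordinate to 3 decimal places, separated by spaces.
0.304 -3.866 0.536

after link 1: o_1 = (5.0000, 0.0000, 2.0000)
after link 2: o_2 = (4.5000, 0.8660, 4.0000)
after link 3: o_3 = (3.6340, 0.3660, 4.0000)
after link 4: o_4 = (0.3038, -3.8660, 0.5359)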